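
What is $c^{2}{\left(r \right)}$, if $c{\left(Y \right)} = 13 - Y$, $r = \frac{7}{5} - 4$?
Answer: $\frac{6084}{25} \approx 243.36$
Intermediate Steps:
$r = - \frac{13}{5}$ ($r = 7 \cdot \frac{1}{5} - 4 = \frac{7}{5} - 4 = - \frac{13}{5} \approx -2.6$)
$c^{2}{\left(r \right)} = \left(13 - - \frac{13}{5}\right)^{2} = \left(13 + \frac{13}{5}\right)^{2} = \left(\frac{78}{5}\right)^{2} = \frac{6084}{25}$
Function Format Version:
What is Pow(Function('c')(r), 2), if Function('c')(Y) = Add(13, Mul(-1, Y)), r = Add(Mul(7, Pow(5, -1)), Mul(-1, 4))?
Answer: Rational(6084, 25) ≈ 243.36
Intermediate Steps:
r = Rational(-13, 5) (r = Add(Mul(7, Rational(1, 5)), -4) = Add(Rational(7, 5), -4) = Rational(-13, 5) ≈ -2.6000)
Pow(Function('c')(r), 2) = Pow(Add(13, Mul(-1, Rational(-13, 5))), 2) = Pow(Add(13, Rational(13, 5)), 2) = Pow(Rational(78, 5), 2) = Rational(6084, 25)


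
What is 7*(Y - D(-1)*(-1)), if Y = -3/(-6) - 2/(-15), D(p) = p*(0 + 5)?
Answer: -917/30 ≈ -30.567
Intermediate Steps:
D(p) = 5*p (D(p) = p*5 = 5*p)
Y = 19/30 (Y = -3*(-1/6) - 2*(-1/15) = 1/2 + 2/15 = 19/30 ≈ 0.63333)
7*(Y - D(-1)*(-1)) = 7*(19/30 - 5*(-1)*(-1)) = 7*(19/30 - 1*(-5)*(-1)) = 7*(19/30 + 5*(-1)) = 7*(19/30 - 5) = 7*(-131/30) = -917/30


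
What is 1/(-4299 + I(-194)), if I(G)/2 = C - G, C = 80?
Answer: -1/3751 ≈ -0.00026660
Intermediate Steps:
I(G) = 160 - 2*G (I(G) = 2*(80 - G) = 160 - 2*G)
1/(-4299 + I(-194)) = 1/(-4299 + (160 - 2*(-194))) = 1/(-4299 + (160 + 388)) = 1/(-4299 + 548) = 1/(-3751) = -1/3751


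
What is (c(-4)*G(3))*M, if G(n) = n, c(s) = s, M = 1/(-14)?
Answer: 6/7 ≈ 0.85714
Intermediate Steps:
M = -1/14 ≈ -0.071429
(c(-4)*G(3))*M = -4*3*(-1/14) = -12*(-1/14) = 6/7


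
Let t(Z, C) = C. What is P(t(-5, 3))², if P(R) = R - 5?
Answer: 4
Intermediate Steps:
P(R) = -5 + R
P(t(-5, 3))² = (-5 + 3)² = (-2)² = 4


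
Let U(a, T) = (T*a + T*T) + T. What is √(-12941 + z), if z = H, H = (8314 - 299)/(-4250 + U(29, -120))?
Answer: I*√22205950170/1310 ≈ 113.75*I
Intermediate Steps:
U(a, T) = T + T² + T*a (U(a, T) = (T*a + T²) + T = (T² + T*a) + T = T + T² + T*a)
H = 1603/1310 (H = (8314 - 299)/(-4250 - 120*(1 - 120 + 29)) = 8015/(-4250 - 120*(-90)) = 8015/(-4250 + 10800) = 8015/6550 = 8015*(1/6550) = 1603/1310 ≈ 1.2237)
z = 1603/1310 ≈ 1.2237
√(-12941 + z) = √(-12941 + 1603/1310) = √(-16951107/1310) = I*√22205950170/1310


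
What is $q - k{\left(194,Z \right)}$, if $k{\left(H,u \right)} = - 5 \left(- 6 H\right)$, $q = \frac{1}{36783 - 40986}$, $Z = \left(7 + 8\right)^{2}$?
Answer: $- \frac{24461461}{4203} \approx -5820.0$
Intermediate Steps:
$Z = 225$ ($Z = 15^{2} = 225$)
$q = - \frac{1}{4203}$ ($q = \frac{1}{-4203} = - \frac{1}{4203} \approx -0.00023793$)
$k{\left(H,u \right)} = 30 H$
$q - k{\left(194,Z \right)} = - \frac{1}{4203} - 30 \cdot 194 = - \frac{1}{4203} - 5820 = - \frac{24461461}{4203}$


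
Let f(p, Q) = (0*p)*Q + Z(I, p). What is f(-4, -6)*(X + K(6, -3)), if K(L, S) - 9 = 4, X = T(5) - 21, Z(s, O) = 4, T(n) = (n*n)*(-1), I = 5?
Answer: -132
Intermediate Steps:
T(n) = -n**2 (T(n) = n**2*(-1) = -n**2)
X = -46 (X = -1*5**2 - 21 = -1*25 - 21 = -25 - 21 = -46)
f(p, Q) = 4 (f(p, Q) = (0*p)*Q + 4 = 0*Q + 4 = 0 + 4 = 4)
K(L, S) = 13 (K(L, S) = 9 + 4 = 13)
f(-4, -6)*(X + K(6, -3)) = 4*(-46 + 13) = 4*(-33) = -132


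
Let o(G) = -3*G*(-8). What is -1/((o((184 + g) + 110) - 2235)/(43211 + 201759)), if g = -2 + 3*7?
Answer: -244970/5277 ≈ -46.422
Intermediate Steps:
g = 19 (g = -2 + 21 = 19)
o(G) = 24*G
-1/((o((184 + g) + 110) - 2235)/(43211 + 201759)) = -1/((24*((184 + 19) + 110) - 2235)/(43211 + 201759)) = -1/((24*(203 + 110) - 2235)/244970) = -1/((24*313 - 2235)*(1/244970)) = -1/((7512 - 2235)*(1/244970)) = -1/(5277*(1/244970)) = -1/5277/244970 = -1*244970/5277 = -244970/5277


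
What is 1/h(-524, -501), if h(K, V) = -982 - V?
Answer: -1/481 ≈ -0.0020790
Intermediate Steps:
1/h(-524, -501) = 1/(-982 - 1*(-501)) = 1/(-982 + 501) = 1/(-481) = -1/481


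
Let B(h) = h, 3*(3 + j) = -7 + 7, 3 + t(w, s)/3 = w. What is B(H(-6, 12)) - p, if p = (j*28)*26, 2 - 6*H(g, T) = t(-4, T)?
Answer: 13127/6 ≈ 2187.8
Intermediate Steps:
t(w, s) = -9 + 3*w
H(g, T) = 23/6 (H(g, T) = 1/3 - (-9 + 3*(-4))/6 = 1/3 - (-9 - 12)/6 = 1/3 - 1/6*(-21) = 1/3 + 7/2 = 23/6)
j = -3 (j = -3 + (-7 + 7)/3 = -3 + (1/3)*0 = -3 + 0 = -3)
p = -2184 (p = -3*28*26 = -84*26 = -2184)
B(H(-6, 12)) - p = 23/6 - 1*(-2184) = 23/6 + 2184 = 13127/6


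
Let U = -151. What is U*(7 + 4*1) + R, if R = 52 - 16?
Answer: -1625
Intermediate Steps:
R = 36
U*(7 + 4*1) + R = -151*(7 + 4*1) + 36 = -151*(7 + 4) + 36 = -151*11 + 36 = -1661 + 36 = -1625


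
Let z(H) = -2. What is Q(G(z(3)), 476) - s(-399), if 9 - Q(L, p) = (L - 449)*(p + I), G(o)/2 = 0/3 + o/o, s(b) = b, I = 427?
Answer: 404049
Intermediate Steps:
G(o) = 2 (G(o) = 2*(0/3 + o/o) = 2*(0*(⅓) + 1) = 2*(0 + 1) = 2*1 = 2)
Q(L, p) = 9 - (-449 + L)*(427 + p) (Q(L, p) = 9 - (L - 449)*(p + 427) = 9 - (-449 + L)*(427 + p))
Q(G(z(3)), 476) - s(-399) = (191732 - 427*2 + 449*476 - 1*2*476) - 1*(-399) = (191732 - 854 + 213724 - 952) + 399 = 403650 + 399 = 404049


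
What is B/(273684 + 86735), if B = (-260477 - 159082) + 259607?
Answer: -159952/360419 ≈ -0.44379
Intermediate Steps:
B = -159952 (B = -419559 + 259607 = -159952)
B/(273684 + 86735) = -159952/(273684 + 86735) = -159952/360419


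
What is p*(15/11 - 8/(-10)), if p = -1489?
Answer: -177191/55 ≈ -3221.7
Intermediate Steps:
p*(15/11 - 8/(-10)) = -1489*(15/11 - 8/(-10)) = -1489*(15*(1/11) - 8*(-⅒)) = -1489*(15/11 + ⅘) = -1489*119/55 = -177191/55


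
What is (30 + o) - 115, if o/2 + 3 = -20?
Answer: -131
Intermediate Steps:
o = -46 (o = -6 + 2*(-20) = -6 - 40 = -46)
(30 + o) - 115 = (30 - 46) - 115 = -16 - 115 = -131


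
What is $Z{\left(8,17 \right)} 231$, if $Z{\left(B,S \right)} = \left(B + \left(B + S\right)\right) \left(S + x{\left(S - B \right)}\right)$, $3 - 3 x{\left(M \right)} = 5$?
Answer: $124509$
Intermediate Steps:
$x{\left(M \right)} = - \frac{2}{3}$ ($x{\left(M \right)} = 1 - \frac{5}{3} = - \frac{2}{3}$)
$Z{\left(B,S \right)} = \left(- \frac{2}{3} + S\right) \left(S + 2 B\right)$ ($Z{\left(B,S \right)} = \left(B + \left(B + S\right)\right) \left(S - \frac{2}{3}\right) = \left(S + 2 B\right) \left(- \frac{2}{3} + S\right) = \left(- \frac{2}{3} + S\right) \left(S + 2 B\right)$)
$Z{\left(8,17 \right)} 231 = \left(17^{2} - \frac{32}{3} - \frac{34}{3} + 2 \cdot 8 \cdot 17\right) 231 = \left(289 - \frac{32}{3} - \frac{34}{3} + 272\right) 231 = 539 \cdot 231 = 124509$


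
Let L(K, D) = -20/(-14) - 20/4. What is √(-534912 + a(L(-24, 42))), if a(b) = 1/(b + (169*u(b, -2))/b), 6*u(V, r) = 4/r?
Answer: I*√21951092655282/6406 ≈ 731.38*I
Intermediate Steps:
L(K, D) = -25/7 (L(K, D) = -20*(-1/14) - 20*¼ = 10/7 - 5 = -25/7)
u(V, r) = 2/(3*r) (u(V, r) = (4/r)/6 = 2/(3*r))
a(b) = 1/(b - 169/(3*b)) (a(b) = 1/(b + (169*((⅔)/(-2)))/b) = 1/(b + (169*((⅔)*(-½)))/b) = 1/(b + (169*(-⅓))/b) = 1/(b - 169/(3*b)))
√(-534912 + a(L(-24, 42))) = √(-534912 + 3*(-25/7)/(-169 + 3*(-25/7)²)) = √(-534912 + 3*(-25/7)/(-169 + 3*(625/49))) = √(-534912 + 3*(-25/7)/(-169 + 1875/49)) = √(-534912 + 3*(-25/7)/(-6406/49)) = √(-534912 + 3*(-25/7)*(-49/6406)) = √(-534912 + 525/6406) = √(-3426645747/6406) = I*√21951092655282/6406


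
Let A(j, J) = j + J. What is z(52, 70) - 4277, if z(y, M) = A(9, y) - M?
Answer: -4286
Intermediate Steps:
A(j, J) = J + j
z(y, M) = 9 + y - M (z(y, M) = (y + 9) - M = (9 + y) - M = 9 + y - M)
z(52, 70) - 4277 = (9 + 52 - 1*70) - 4277 = (9 + 52 - 70) - 4277 = -9 - 4277 = -4286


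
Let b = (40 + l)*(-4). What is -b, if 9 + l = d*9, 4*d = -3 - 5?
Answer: 52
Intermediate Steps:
d = -2 (d = (-3 - 5)/4 = (¼)*(-8) = -2)
l = -27 (l = -9 - 2*9 = -9 - 18 = -27)
b = -52 (b = (40 - 27)*(-4) = 13*(-4) = -52)
-b = -1*(-52) = 52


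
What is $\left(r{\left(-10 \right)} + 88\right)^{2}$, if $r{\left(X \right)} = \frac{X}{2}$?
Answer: $6889$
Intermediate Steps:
$r{\left(X \right)} = \frac{X}{2}$ ($r{\left(X \right)} = X \frac{1}{2} = \frac{X}{2}$)
$\left(r{\left(-10 \right)} + 88\right)^{2} = \left(\frac{1}{2} \left(-10\right) + 88\right)^{2} = \left(-5 + 88\right)^{2} = 83^{2} = 6889$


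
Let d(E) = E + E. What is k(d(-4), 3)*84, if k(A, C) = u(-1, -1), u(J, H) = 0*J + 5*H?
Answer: -420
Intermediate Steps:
u(J, H) = 5*H (u(J, H) = 0 + 5*H = 5*H)
d(E) = 2*E
k(A, C) = -5 (k(A, C) = 5*(-1) = -5)
k(d(-4), 3)*84 = -5*84 = -420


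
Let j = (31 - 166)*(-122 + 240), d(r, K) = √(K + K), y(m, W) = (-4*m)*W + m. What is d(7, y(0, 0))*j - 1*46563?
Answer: -46563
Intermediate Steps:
y(m, W) = m - 4*W*m (y(m, W) = -4*W*m + m = m - 4*W*m)
d(r, K) = √2*√K (d(r, K) = √(2*K) = √2*√K)
j = -15930 (j = -135*118 = -15930)
d(7, y(0, 0))*j - 1*46563 = (√2*√(0*(1 - 4*0)))*(-15930) - 1*46563 = (√2*√(0*(1 + 0)))*(-15930) - 46563 = (√2*√(0*1))*(-15930) - 46563 = (√2*√0)*(-15930) - 46563 = (√2*0)*(-15930) - 46563 = 0*(-15930) - 46563 = 0 - 46563 = -46563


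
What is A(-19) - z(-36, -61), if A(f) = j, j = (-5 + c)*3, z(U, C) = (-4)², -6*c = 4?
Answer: -33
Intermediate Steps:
c = -⅔ (c = -⅙*4 = -⅔ ≈ -0.66667)
z(U, C) = 16
j = -17 (j = (-5 - ⅔)*3 = -17/3*3 = -17)
A(f) = -17
A(-19) - z(-36, -61) = -17 - 1*16 = -17 - 16 = -33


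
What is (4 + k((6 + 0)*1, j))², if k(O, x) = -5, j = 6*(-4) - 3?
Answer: 1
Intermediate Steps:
j = -27 (j = -24 - 3 = -27)
(4 + k((6 + 0)*1, j))² = (4 - 5)² = (-1)² = 1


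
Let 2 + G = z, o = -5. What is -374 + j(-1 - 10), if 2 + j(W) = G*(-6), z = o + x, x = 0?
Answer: -334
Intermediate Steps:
z = -5 (z = -5 + 0 = -5)
G = -7 (G = -2 - 5 = -7)
j(W) = 40 (j(W) = -2 - 7*(-6) = -2 + 42 = 40)
-374 + j(-1 - 10) = -374 + 40 = -334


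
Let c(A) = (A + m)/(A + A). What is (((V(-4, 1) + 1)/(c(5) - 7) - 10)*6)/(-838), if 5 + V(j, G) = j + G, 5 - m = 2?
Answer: 825/12989 ≈ 0.063515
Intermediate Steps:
m = 3 (m = 5 - 1*2 = 5 - 2 = 3)
c(A) = (3 + A)/(2*A) (c(A) = (A + 3)/(A + A) = (3 + A)/((2*A)) = (3 + A)*(1/(2*A)) = (3 + A)/(2*A))
V(j, G) = -5 + G + j (V(j, G) = -5 + (j + G) = -5 + (G + j) = -5 + G + j)
(((V(-4, 1) + 1)/(c(5) - 7) - 10)*6)/(-838) = ((((-5 + 1 - 4) + 1)/((1/2)*(3 + 5)/5 - 7) - 10)*6)/(-838) = (((-8 + 1)/((1/2)*(1/5)*8 - 7) - 10)*6)*(-1/838) = ((-7/(4/5 - 7) - 10)*6)*(-1/838) = ((-7/(-31/5) - 10)*6)*(-1/838) = ((-7*(-5/31) - 10)*6)*(-1/838) = ((35/31 - 10)*6)*(-1/838) = -275/31*6*(-1/838) = -1650/31*(-1/838) = 825/12989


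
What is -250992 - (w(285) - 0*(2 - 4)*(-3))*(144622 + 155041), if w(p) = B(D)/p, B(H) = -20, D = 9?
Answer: -13107892/57 ≈ -2.2996e+5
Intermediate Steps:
w(p) = -20/p
-250992 - (w(285) - 0*(2 - 4)*(-3))*(144622 + 155041) = -250992 - (-20/285 - 0*(2 - 4)*(-3))*(144622 + 155041) = -250992 - (-20*1/285 - 0*(-2)*(-3))*299663 = -250992 - (-4/57 - 56*0*(-3))*299663 = -250992 - (-4/57 + 0*(-3))*299663 = -250992 - (-4/57 + 0)*299663 = -250992 - (-4)*299663/57 = -250992 - 1*(-1198652/57) = -250992 + 1198652/57 = -13107892/57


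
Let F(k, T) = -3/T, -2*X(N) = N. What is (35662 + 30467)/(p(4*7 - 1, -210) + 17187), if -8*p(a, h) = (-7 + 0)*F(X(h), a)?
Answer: 4761288/1237457 ≈ 3.8476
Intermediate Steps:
X(N) = -N/2
p(a, h) = -21/(8*a) (p(a, h) = -(-7 + 0)*(-3/a)/8 = -(-7)*(-3/a)/8 = -21/(8*a))
(35662 + 30467)/(p(4*7 - 1, -210) + 17187) = (35662 + 30467)/(-21/(8*(4*7 - 1)) + 17187) = 66129/(-21/(8*(28 - 1)) + 17187) = 66129/(-21/8/27 + 17187) = 66129/(-21/8*1/27 + 17187) = 66129/(-7/72 + 17187) = 66129/(1237457/72) = 66129*(72/1237457) = 4761288/1237457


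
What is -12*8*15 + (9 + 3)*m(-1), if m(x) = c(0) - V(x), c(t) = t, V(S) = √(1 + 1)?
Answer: -1440 - 12*√2 ≈ -1457.0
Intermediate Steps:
V(S) = √2
m(x) = -√2 (m(x) = 0 - √2 = -√2)
-12*8*15 + (9 + 3)*m(-1) = -12*8*15 + (9 + 3)*(-√2) = -96*15 + 12*(-√2) = -1440 - 12*√2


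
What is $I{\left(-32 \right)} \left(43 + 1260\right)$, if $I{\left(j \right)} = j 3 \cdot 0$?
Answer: $0$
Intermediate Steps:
$I{\left(j \right)} = 0$ ($I{\left(j \right)} = 3 j 0 = 0$)
$I{\left(-32 \right)} \left(43 + 1260\right) = 0 \left(43 + 1260\right) = 0 \cdot 1303 = 0$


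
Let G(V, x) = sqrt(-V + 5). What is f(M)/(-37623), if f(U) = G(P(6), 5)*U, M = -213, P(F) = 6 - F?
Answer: 71*sqrt(5)/12541 ≈ 0.012659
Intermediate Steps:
G(V, x) = sqrt(5 - V)
f(U) = U*sqrt(5) (f(U) = sqrt(5 - (6 - 1*6))*U = sqrt(5 - (6 - 6))*U = sqrt(5 - 1*0)*U = sqrt(5 + 0)*U = sqrt(5)*U = U*sqrt(5))
f(M)/(-37623) = -213*sqrt(5)/(-37623) = -213*sqrt(5)*(-1/37623) = 71*sqrt(5)/12541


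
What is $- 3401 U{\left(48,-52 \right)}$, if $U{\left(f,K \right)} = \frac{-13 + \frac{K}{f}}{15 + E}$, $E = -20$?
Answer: $- \frac{574769}{60} \approx -9579.5$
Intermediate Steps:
$U{\left(f,K \right)} = \frac{13}{5} - \frac{K}{5 f}$ ($U{\left(f,K \right)} = \frac{-13 + \frac{K}{f}}{15 - 20} = \frac{-13 + \frac{K}{f}}{-5} = \left(-13 + \frac{K}{f}\right) \left(- \frac{1}{5}\right) = \frac{13}{5} - \frac{K}{5 f}$)
$- 3401 U{\left(48,-52 \right)} = - 3401 \frac{\left(-1\right) \left(-52\right) + 13 \cdot 48}{5 \cdot 48} = - 3401 \cdot \frac{1}{5} \cdot \frac{1}{48} \left(52 + 624\right) = - 3401 \cdot \frac{1}{5} \cdot \frac{1}{48} \cdot 676 = \left(-3401\right) \frac{169}{60} = - \frac{574769}{60}$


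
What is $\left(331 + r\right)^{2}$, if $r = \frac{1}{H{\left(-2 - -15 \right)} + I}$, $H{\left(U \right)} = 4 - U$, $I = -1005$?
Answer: $\frac{112649510689}{1028196} \approx 1.0956 \cdot 10^{5}$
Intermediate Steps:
$r = - \frac{1}{1014}$ ($r = \frac{1}{\left(4 - \left(-2 - -15\right)\right) - 1005} = \frac{1}{\left(4 - \left(-2 + 15\right)\right) - 1005} = \frac{1}{\left(4 - 13\right) - 1005} = \frac{1}{-9 - 1005} = \frac{1}{-1014} = - \frac{1}{1014} \approx -0.00098619$)
$\left(331 + r\right)^{2} = \left(331 - \frac{1}{1014}\right)^{2} = \left(\frac{335633}{1014}\right)^{2} = \frac{112649510689}{1028196}$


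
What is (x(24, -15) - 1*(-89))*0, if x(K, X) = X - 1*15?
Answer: 0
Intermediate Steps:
x(K, X) = -15 + X (x(K, X) = X - 15 = -15 + X)
(x(24, -15) - 1*(-89))*0 = ((-15 - 15) - 1*(-89))*0 = (-30 + 89)*0 = 59*0 = 0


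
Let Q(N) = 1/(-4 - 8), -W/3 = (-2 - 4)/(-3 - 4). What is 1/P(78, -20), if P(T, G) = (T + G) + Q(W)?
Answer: 12/695 ≈ 0.017266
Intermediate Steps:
W = -18/7 (W = -3*(-2 - 4)/(-3 - 4) = -(-18)/(-7) = -(-18)*(-1)/7 = -3*6/7 = -18/7 ≈ -2.5714)
Q(N) = -1/12 (Q(N) = 1/(-12) = -1/12)
P(T, G) = -1/12 + G + T (P(T, G) = (T + G) - 1/12 = (G + T) - 1/12 = -1/12 + G + T)
1/P(78, -20) = 1/(-1/12 - 20 + 78) = 1/(695/12) = 12/695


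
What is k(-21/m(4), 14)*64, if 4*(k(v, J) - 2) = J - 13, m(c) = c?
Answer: 144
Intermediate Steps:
k(v, J) = -5/4 + J/4 (k(v, J) = 2 + (J - 13)/4 = 2 + (-13 + J)/4 = 2 + (-13/4 + J/4) = -5/4 + J/4)
k(-21/m(4), 14)*64 = (-5/4 + (¼)*14)*64 = (-5/4 + 7/2)*64 = (9/4)*64 = 144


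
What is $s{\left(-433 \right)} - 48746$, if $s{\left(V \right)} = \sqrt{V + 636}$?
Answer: $-48746 + \sqrt{203} \approx -48732.0$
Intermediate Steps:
$s{\left(V \right)} = \sqrt{636 + V}$
$s{\left(-433 \right)} - 48746 = \sqrt{636 - 433} - 48746 = \sqrt{203} - 48746 = -48746 + \sqrt{203}$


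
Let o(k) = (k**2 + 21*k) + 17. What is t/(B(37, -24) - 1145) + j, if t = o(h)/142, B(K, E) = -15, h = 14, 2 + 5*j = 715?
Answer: 4697713/32944 ≈ 142.60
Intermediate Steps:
j = 713/5 (j = -2/5 + (1/5)*715 = -2/5 + 143 = 713/5 ≈ 142.60)
o(k) = 17 + k**2 + 21*k
t = 507/142 (t = (17 + 14**2 + 21*14)/142 = (17 + 196 + 294)*(1/142) = 507*(1/142) = 507/142 ≈ 3.5704)
t/(B(37, -24) - 1145) + j = (507/142)/(-15 - 1145) + 713/5 = (507/142)/(-1160) + 713/5 = -1/1160*507/142 + 713/5 = -507/164720 + 713/5 = 4697713/32944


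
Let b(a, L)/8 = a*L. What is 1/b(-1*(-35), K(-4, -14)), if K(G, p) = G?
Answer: -1/1120 ≈ -0.00089286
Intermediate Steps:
b(a, L) = 8*L*a (b(a, L) = 8*(a*L) = 8*(L*a) = 8*L*a)
1/b(-1*(-35), K(-4, -14)) = 1/(8*(-4)*(-1*(-35))) = 1/(8*(-4)*35) = 1/(-1120) = -1/1120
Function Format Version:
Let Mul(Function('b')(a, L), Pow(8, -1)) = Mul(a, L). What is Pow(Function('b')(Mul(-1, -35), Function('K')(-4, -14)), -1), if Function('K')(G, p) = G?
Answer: Rational(-1, 1120) ≈ -0.00089286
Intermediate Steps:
Function('b')(a, L) = Mul(8, L, a) (Function('b')(a, L) = Mul(8, Mul(a, L)) = Mul(8, Mul(L, a)) = Mul(8, L, a))
Pow(Function('b')(Mul(-1, -35), Function('K')(-4, -14)), -1) = Pow(Mul(8, -4, Mul(-1, -35)), -1) = Pow(Mul(8, -4, 35), -1) = Pow(-1120, -1) = Rational(-1, 1120)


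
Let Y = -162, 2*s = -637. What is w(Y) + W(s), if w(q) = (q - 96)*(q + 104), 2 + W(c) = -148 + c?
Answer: 28991/2 ≈ 14496.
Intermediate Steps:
s = -637/2 (s = (½)*(-637) = -637/2 ≈ -318.50)
W(c) = -150 + c (W(c) = -2 + (-148 + c) = -150 + c)
w(q) = (-96 + q)*(104 + q)
w(Y) + W(s) = (-9984 + (-162)² + 8*(-162)) + (-150 - 637/2) = (-9984 + 26244 - 1296) - 937/2 = 14964 - 937/2 = 28991/2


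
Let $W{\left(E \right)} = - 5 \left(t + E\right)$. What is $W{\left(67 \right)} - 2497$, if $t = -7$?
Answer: $-2797$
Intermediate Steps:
$W{\left(E \right)} = 35 - 5 E$ ($W{\left(E \right)} = - 5 \left(-7 + E\right) = 35 - 5 E$)
$W{\left(67 \right)} - 2497 = \left(35 - 335\right) - 2497 = -300 - 2497 = -2797$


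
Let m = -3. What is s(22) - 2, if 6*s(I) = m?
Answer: -5/2 ≈ -2.5000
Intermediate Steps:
s(I) = -1/2 (s(I) = (1/6)*(-3) = -1/2)
s(22) - 2 = -1/2 - 2 = -5/2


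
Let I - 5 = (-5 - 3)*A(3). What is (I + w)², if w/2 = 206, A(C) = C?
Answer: 154449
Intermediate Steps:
w = 412 (w = 2*206 = 412)
I = -19 (I = 5 + (-5 - 3)*3 = 5 - 8*3 = 5 - 24 = -19)
(I + w)² = (-19 + 412)² = 393² = 154449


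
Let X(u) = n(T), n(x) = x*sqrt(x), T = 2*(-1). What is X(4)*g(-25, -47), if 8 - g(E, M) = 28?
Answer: 40*I*sqrt(2) ≈ 56.569*I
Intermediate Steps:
T = -2
n(x) = x**(3/2)
X(u) = -2*I*sqrt(2) (X(u) = (-2)**(3/2) = -2*I*sqrt(2))
g(E, M) = -20 (g(E, M) = 8 - 1*28 = 8 - 28 = -20)
X(4)*g(-25, -47) = -2*I*sqrt(2)*(-20) = 40*I*sqrt(2)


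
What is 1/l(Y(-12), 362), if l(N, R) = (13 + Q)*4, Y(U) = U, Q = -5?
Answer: 1/32 ≈ 0.031250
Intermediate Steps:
l(N, R) = 32 (l(N, R) = (13 - 5)*4 = 8*4 = 32)
1/l(Y(-12), 362) = 1/32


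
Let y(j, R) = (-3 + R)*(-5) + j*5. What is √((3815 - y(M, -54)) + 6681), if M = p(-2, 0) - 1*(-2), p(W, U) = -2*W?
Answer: √10181 ≈ 100.90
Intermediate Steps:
M = 6 (M = -2*(-2) - 1*(-2) = 4 + 2 = 6)
y(j, R) = 15 - 5*R + 5*j (y(j, R) = (15 - 5*R) + 5*j = 15 - 5*R + 5*j)
√((3815 - y(M, -54)) + 6681) = √((3815 - (15 - 5*(-54) + 5*6)) + 6681) = √((3815 - (15 + 270 + 30)) + 6681) = √((3815 - 1*315) + 6681) = √((3815 - 315) + 6681) = √(3500 + 6681) = √10181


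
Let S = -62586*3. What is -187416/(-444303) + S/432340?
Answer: -133000513/10671664390 ≈ -0.012463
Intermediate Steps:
S = -187758
-187416/(-444303) + S/432340 = -187416/(-444303) - 187758/432340 = -187416*(-1/444303) - 187758*1/432340 = 20824/49367 - 93879/216170 = -133000513/10671664390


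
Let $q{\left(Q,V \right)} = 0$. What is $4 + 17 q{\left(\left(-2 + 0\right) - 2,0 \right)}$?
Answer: $4$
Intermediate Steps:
$4 + 17 q{\left(\left(-2 + 0\right) - 2,0 \right)} = 4 + 17 \cdot 0 = 4 + 0 = 4$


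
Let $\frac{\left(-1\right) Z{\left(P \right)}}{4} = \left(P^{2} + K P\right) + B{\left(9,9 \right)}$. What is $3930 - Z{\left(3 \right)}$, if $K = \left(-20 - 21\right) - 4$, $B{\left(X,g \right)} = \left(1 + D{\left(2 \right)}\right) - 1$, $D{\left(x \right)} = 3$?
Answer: $3438$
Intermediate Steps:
$B{\left(X,g \right)} = 3$ ($B{\left(X,g \right)} = \left(1 + 3\right) - 1 = 4 - 1 = 3$)
$K = -45$ ($K = -41 - 4 = -45$)
$Z{\left(P \right)} = -12 - 4 P^{2} + 180 P$ ($Z{\left(P \right)} = - 4 \left(\left(P^{2} - 45 P\right) + 3\right) = - 4 \left(3 + P^{2} - 45 P\right) = -12 - 4 P^{2} + 180 P$)
$3930 - Z{\left(3 \right)} = 3930 - \left(-12 - 4 \cdot 3^{2} + 180 \cdot 3\right) = 3930 - \left(-12 - 36 + 540\right) = 3930 - 492 = 3438$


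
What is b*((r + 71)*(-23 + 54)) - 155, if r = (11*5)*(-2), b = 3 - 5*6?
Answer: 32488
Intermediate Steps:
b = -27 (b = 3 - 30 = -27)
r = -110 (r = 55*(-2) = -110)
b*((r + 71)*(-23 + 54)) - 155 = -27*(-110 + 71)*(-23 + 54) - 155 = -(-1053)*31 - 155 = -27*(-1209) - 155 = 32643 - 155 = 32488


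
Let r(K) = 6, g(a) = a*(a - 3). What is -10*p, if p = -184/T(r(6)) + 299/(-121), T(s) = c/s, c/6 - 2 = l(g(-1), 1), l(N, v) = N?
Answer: 120290/363 ≈ 331.38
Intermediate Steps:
g(a) = a*(-3 + a)
c = 36 (c = 12 + 6*(-(-3 - 1)) = 12 + 6*(-1*(-4)) = 12 + 6*4 = 12 + 24 = 36)
T(s) = 36/s
p = -12029/363 (p = -184/(36/6) + 299/(-121) = -184/(36*(1/6)) + 299*(-1/121) = -184/6 - 299/121 = -184*1/6 - 299/121 = -92/3 - 299/121 = -12029/363 ≈ -33.138)
-10*p = -10*(-12029/363) = 120290/363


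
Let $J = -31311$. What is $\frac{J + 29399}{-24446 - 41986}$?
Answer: $\frac{239}{8304} \approx 0.028781$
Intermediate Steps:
$\frac{J + 29399}{-24446 - 41986} = \frac{-31311 + 29399}{-24446 - 41986} = - \frac{1912}{-66432} = \left(-1912\right) \left(- \frac{1}{66432}\right) = \frac{239}{8304}$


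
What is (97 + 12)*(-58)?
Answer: -6322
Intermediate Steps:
(97 + 12)*(-58) = 109*(-58) = -6322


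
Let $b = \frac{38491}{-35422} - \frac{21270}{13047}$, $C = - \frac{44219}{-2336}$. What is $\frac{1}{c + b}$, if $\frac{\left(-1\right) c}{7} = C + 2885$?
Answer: $- \frac{179930724704}{3658031661695319} \approx -4.9188 \cdot 10^{-5}$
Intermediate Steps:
$C = \frac{44219}{2336}$ ($C = \left(-44219\right) \left(- \frac{1}{2336}\right) = \frac{44219}{2336} \approx 18.929$)
$c = - \frac{47485053}{2336}$ ($c = - 7 \left(\frac{44219}{2336} + 2885\right) = \left(-7\right) \frac{6783579}{2336} = - \frac{47485053}{2336} \approx -20328.0$)
$b = - \frac{418539339}{154050278}$ ($b = 38491 \left(- \frac{1}{35422}\right) - \frac{7090}{4349} = - \frac{38491}{35422} - \frac{7090}{4349} = - \frac{418539339}{154050278} \approx -2.7169$)
$\frac{1}{c + b} = \frac{1}{- \frac{47485053}{2336} - \frac{418539339}{154050278}} = \frac{1}{- \frac{3658031661695319}{179930724704}} = - \frac{179930724704}{3658031661695319}$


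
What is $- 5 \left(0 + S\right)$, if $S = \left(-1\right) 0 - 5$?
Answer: $25$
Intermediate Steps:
$S = -5$ ($S = 0 - 5 = -5$)
$- 5 \left(0 + S\right) = - 5 \left(0 - 5\right) = \left(-5\right) \left(-5\right) = 25$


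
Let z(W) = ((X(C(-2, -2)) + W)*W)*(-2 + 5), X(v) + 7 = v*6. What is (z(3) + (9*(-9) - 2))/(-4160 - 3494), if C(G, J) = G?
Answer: 227/7654 ≈ 0.029658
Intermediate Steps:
X(v) = -7 + 6*v (X(v) = -7 + v*6 = -7 + 6*v)
z(W) = 3*W*(-19 + W) (z(W) = (((-7 + 6*(-2)) + W)*W)*(-2 + 5) = (((-7 - 12) + W)*W)*3 = ((-19 + W)*W)*3 = (W*(-19 + W))*3 = 3*W*(-19 + W))
(z(3) + (9*(-9) - 2))/(-4160 - 3494) = (3*3*(-19 + 3) + (9*(-9) - 2))/(-4160 - 3494) = (3*3*(-16) + (-81 - 2))/(-7654) = (-144 - 83)*(-1/7654) = -227*(-1/7654) = 227/7654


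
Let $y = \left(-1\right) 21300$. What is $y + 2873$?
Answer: $-18427$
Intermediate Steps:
$y = -21300$
$y + 2873 = -21300 + 2873 = -18427$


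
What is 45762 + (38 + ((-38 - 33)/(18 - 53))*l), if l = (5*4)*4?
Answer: 321736/7 ≈ 45962.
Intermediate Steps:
l = 80 (l = 20*4 = 80)
45762 + (38 + ((-38 - 33)/(18 - 53))*l) = 45762 + (38 + ((-38 - 33)/(18 - 53))*80) = 45762 + (38 - 71/(-35)*80) = 45762 + (38 - 71*(-1/35)*80) = 45762 + (38 + (71/35)*80) = 45762 + (38 + 1136/7) = 45762 + 1402/7 = 321736/7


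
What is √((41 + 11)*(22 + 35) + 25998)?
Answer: 3*√3218 ≈ 170.18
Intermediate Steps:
√((41 + 11)*(22 + 35) + 25998) = √(52*57 + 25998) = √(2964 + 25998) = √28962 = 3*√3218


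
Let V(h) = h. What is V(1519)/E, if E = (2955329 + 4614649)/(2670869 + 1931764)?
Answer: 38204369/41366 ≈ 923.57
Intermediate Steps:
E = 41366/25151 (E = 7569978/4602633 = 7569978*(1/4602633) = 41366/25151 ≈ 1.6447)
V(1519)/E = 1519/(41366/25151) = 1519*(25151/41366) = 38204369/41366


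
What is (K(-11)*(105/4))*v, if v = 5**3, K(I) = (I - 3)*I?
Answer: 1010625/2 ≈ 5.0531e+5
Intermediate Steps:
K(I) = I*(-3 + I) (K(I) = (-3 + I)*I = I*(-3 + I))
v = 125
(K(-11)*(105/4))*v = ((-11*(-3 - 11))*(105/4))*125 = ((-11*(-14))*(105*(1/4)))*125 = (154*(105/4))*125 = (8085/2)*125 = 1010625/2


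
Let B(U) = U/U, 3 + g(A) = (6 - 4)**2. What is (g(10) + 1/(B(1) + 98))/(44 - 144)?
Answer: -1/99 ≈ -0.010101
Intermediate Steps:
g(A) = 1 (g(A) = -3 + (6 - 4)**2 = -3 + 2**2 = -3 + 4 = 1)
B(U) = 1
(g(10) + 1/(B(1) + 98))/(44 - 144) = (1 + 1/(1 + 98))/(44 - 144) = (1 + 1/99)/(-100) = -(1 + 1/99)/100 = -1/100*100/99 = -1/99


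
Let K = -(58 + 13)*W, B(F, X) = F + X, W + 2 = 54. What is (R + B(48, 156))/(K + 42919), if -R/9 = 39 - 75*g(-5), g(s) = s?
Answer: -3522/39227 ≈ -0.089785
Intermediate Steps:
W = 52 (W = -2 + 54 = 52)
R = -3726 (R = -9*(39 - 75*(-5)) = -9*(39 + 375) = -9*414 = -3726)
K = -3692 (K = -(58 + 13)*52 = -71*52 = -1*3692 = -3692)
(R + B(48, 156))/(K + 42919) = (-3726 + (48 + 156))/(-3692 + 42919) = (-3726 + 204)/39227 = -3522*1/39227 = -3522/39227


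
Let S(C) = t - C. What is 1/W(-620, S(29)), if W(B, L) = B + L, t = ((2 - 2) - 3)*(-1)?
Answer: -1/646 ≈ -0.0015480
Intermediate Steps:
t = 3 (t = (0 - 3)*(-1) = -3*(-1) = 3)
S(C) = 3 - C
1/W(-620, S(29)) = 1/(-620 + (3 - 1*29)) = 1/(-620 + (3 - 29)) = 1/(-620 - 26) = 1/(-646) = -1/646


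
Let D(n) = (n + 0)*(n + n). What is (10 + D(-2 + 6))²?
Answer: 1764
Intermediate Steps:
D(n) = 2*n² (D(n) = n*(2*n) = 2*n²)
(10 + D(-2 + 6))² = (10 + 2*(-2 + 6)²)² = (10 + 2*4²)² = (10 + 2*16)² = (10 + 32)² = 42² = 1764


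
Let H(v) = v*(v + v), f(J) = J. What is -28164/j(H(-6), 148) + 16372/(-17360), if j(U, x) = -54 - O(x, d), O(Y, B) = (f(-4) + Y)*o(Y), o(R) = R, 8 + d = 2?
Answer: 5796787/15454740 ≈ 0.37508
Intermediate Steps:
d = -6 (d = -8 + 2 = -6)
O(Y, B) = Y*(-4 + Y) (O(Y, B) = (-4 + Y)*Y = Y*(-4 + Y))
H(v) = 2*v² (H(v) = v*(2*v) = 2*v²)
j(U, x) = -54 - x*(-4 + x)
-28164/j(H(-6), 148) + 16372/(-17360) = -28164/(-54 - 1*148*(-4 + 148)) + 16372/(-17360) = -28164/(-54 - 1*148*144) + 16372*(-1/17360) = -28164/(-54 - 21312) - 4093/4340 = -28164/(-21366) - 4093/4340 = -28164*(-1/21366) - 4093/4340 = 4694/3561 - 4093/4340 = 5796787/15454740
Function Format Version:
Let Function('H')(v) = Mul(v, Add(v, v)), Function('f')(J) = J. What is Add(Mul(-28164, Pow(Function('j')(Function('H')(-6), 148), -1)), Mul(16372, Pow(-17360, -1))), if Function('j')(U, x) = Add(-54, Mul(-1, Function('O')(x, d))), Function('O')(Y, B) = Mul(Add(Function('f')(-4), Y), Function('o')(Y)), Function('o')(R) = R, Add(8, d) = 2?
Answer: Rational(5796787, 15454740) ≈ 0.37508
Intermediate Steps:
d = -6 (d = Add(-8, 2) = -6)
Function('O')(Y, B) = Mul(Y, Add(-4, Y)) (Function('O')(Y, B) = Mul(Add(-4, Y), Y) = Mul(Y, Add(-4, Y)))
Function('H')(v) = Mul(2, Pow(v, 2)) (Function('H')(v) = Mul(v, Mul(2, v)) = Mul(2, Pow(v, 2)))
Function('j')(U, x) = Add(-54, Mul(-1, x, Add(-4, x))) (Function('j')(U, x) = Add(-54, Mul(-1, Mul(x, Add(-4, x)))) = Add(-54, Mul(-1, x, Add(-4, x))))
Add(Mul(-28164, Pow(Function('j')(Function('H')(-6), 148), -1)), Mul(16372, Pow(-17360, -1))) = Add(Mul(-28164, Pow(Add(-54, Mul(-1, 148, Add(-4, 148))), -1)), Mul(16372, Pow(-17360, -1))) = Add(Mul(-28164, Pow(Add(-54, Mul(-1, 148, 144)), -1)), Mul(16372, Rational(-1, 17360))) = Add(Mul(-28164, Pow(Add(-54, -21312), -1)), Rational(-4093, 4340)) = Add(Mul(-28164, Pow(-21366, -1)), Rational(-4093, 4340)) = Add(Mul(-28164, Rational(-1, 21366)), Rational(-4093, 4340)) = Add(Rational(4694, 3561), Rational(-4093, 4340)) = Rational(5796787, 15454740)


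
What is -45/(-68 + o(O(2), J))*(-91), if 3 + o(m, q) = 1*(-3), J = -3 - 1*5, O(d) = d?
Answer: -4095/74 ≈ -55.338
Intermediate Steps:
J = -8 (J = -3 - 5 = -8)
o(m, q) = -6 (o(m, q) = -3 + 1*(-3) = -3 - 3 = -6)
-45/(-68 + o(O(2), J))*(-91) = -45/(-68 - 6)*(-91) = -45/(-74)*(-91) = -45*(-1/74)*(-91) = (45/74)*(-91) = -4095/74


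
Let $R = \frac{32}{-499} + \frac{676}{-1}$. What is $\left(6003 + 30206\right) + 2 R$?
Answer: $\frac{17393579}{499} \approx 34857.0$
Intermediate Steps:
$R = - \frac{337356}{499}$ ($R = 32 \left(- \frac{1}{499}\right) + 676 \left(-1\right) = - \frac{32}{499} - 676 = - \frac{337356}{499} \approx -676.06$)
$\left(6003 + 30206\right) + 2 R = \left(6003 + 30206\right) + 2 \left(- \frac{337356}{499}\right) = 36209 - \frac{674712}{499} = \frac{17393579}{499}$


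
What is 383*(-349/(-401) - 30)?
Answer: -4473823/401 ≈ -11157.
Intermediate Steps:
383*(-349/(-401) - 30) = 383*(-349*(-1/401) - 30) = 383*(349/401 - 30) = 383*(-11681/401) = -4473823/401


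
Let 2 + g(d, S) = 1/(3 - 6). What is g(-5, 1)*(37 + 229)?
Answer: -1862/3 ≈ -620.67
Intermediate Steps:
g(d, S) = -7/3 (g(d, S) = -2 + 1/(3 - 6) = -2 + 1/(-3) = -2 - 1/3 = -7/3)
g(-5, 1)*(37 + 229) = -7*(37 + 229)/3 = -7/3*266 = -1862/3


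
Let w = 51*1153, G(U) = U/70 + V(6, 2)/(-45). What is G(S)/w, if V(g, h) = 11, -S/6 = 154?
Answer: -121/529227 ≈ -0.00022864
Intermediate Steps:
S = -924 (S = -6*154 = -924)
G(U) = -11/45 + U/70 (G(U) = U/70 + 11/(-45) = U*(1/70) + 11*(-1/45) = U/70 - 11/45 = -11/45 + U/70)
w = 58803
G(S)/w = (-11/45 + (1/70)*(-924))/58803 = (-11/45 - 66/5)*(1/58803) = -121/9*1/58803 = -121/529227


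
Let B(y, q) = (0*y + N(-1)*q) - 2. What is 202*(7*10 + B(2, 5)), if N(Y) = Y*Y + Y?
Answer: 13736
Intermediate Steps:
N(Y) = Y + Y² (N(Y) = Y² + Y = Y + Y²)
B(y, q) = -2 (B(y, q) = (0*y + (-(1 - 1))*q) - 2 = (0 + (-1*0)*q) - 2 = (0 + 0*q) - 2 = (0 + 0) - 2 = 0 - 2 = -2)
202*(7*10 + B(2, 5)) = 202*(7*10 - 2) = 202*(70 - 2) = 202*68 = 13736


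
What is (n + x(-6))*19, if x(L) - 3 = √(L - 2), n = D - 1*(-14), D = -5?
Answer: 228 + 38*I*√2 ≈ 228.0 + 53.74*I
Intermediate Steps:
n = 9 (n = -5 - 1*(-14) = -5 + 14 = 9)
x(L) = 3 + √(-2 + L) (x(L) = 3 + √(L - 2) = 3 + √(-2 + L))
(n + x(-6))*19 = (9 + (3 + √(-2 - 6)))*19 = (9 + (3 + √(-8)))*19 = (9 + (3 + 2*I*√2))*19 = (12 + 2*I*√2)*19 = 228 + 38*I*√2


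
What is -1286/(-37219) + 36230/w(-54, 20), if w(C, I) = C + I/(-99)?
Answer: -66744545977/99858577 ≈ -668.39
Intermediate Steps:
w(C, I) = C - I/99 (w(C, I) = C + I*(-1/99) = C - I/99)
-1286/(-37219) + 36230/w(-54, 20) = -1286/(-37219) + 36230/(-54 - 1/99*20) = -1286*(-1/37219) + 36230/(-54 - 20/99) = 1286/37219 + 36230/(-5366/99) = 1286/37219 + 36230*(-99/5366) = 1286/37219 - 1793385/2683 = -66744545977/99858577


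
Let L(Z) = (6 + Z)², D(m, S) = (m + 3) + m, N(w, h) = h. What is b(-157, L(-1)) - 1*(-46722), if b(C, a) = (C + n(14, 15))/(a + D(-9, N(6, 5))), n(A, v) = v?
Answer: 233539/5 ≈ 46708.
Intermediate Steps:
D(m, S) = 3 + 2*m (D(m, S) = (3 + m) + m = 3 + 2*m)
b(C, a) = (15 + C)/(-15 + a) (b(C, a) = (C + 15)/(a + (3 + 2*(-9))) = (15 + C)/(a + (3 - 18)) = (15 + C)/(a - 15) = (15 + C)/(-15 + a))
b(-157, L(-1)) - 1*(-46722) = (15 - 157)/(-15 + (6 - 1)²) - 1*(-46722) = -142/(-15 + 5²) + 46722 = -142/(-15 + 25) + 46722 = -142/10 + 46722 = (⅒)*(-142) + 46722 = -71/5 + 46722 = 233539/5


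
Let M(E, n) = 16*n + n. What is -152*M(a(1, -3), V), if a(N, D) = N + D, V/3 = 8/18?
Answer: -10336/3 ≈ -3445.3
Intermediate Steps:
V = 4/3 (V = 3*(8/18) = 3*(8*(1/18)) = 3*(4/9) = 4/3 ≈ 1.3333)
a(N, D) = D + N
M(E, n) = 17*n
-152*M(a(1, -3), V) = -2584*4/3 = -152*68/3 = -10336/3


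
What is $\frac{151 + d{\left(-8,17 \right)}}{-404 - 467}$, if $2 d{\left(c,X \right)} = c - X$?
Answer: $- \frac{277}{1742} \approx -0.15901$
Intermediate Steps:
$d{\left(c,X \right)} = \frac{c}{2} - \frac{X}{2}$ ($d{\left(c,X \right)} = \frac{c - X}{2} = \frac{c}{2} - \frac{X}{2}$)
$\frac{151 + d{\left(-8,17 \right)}}{-404 - 467} = \frac{151 + \left(\frac{1}{2} \left(-8\right) - \frac{17}{2}\right)}{-404 - 467} = \frac{151 - \frac{25}{2}}{-871} = \left(151 - \frac{25}{2}\right) \left(- \frac{1}{871}\right) = \frac{277}{2} \left(- \frac{1}{871}\right) = - \frac{277}{1742}$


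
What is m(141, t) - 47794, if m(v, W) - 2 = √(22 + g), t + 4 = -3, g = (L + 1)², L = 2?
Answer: -47792 + √31 ≈ -47786.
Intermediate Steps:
g = 9 (g = (2 + 1)² = 3² = 9)
t = -7 (t = -4 - 3 = -7)
m(v, W) = 2 + √31 (m(v, W) = 2 + √(22 + 9) = 2 + √31)
m(141, t) - 47794 = (2 + √31) - 47794 = -47792 + √31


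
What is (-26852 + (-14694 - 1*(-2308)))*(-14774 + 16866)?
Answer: -82085896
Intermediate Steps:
(-26852 + (-14694 - 1*(-2308)))*(-14774 + 16866) = (-26852 + (-14694 + 2308))*2092 = (-26852 - 12386)*2092 = -39238*2092 = -82085896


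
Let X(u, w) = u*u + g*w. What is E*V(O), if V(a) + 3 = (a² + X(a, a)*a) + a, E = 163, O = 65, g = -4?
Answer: 42707956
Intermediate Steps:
X(u, w) = u² - 4*w (X(u, w) = u*u - 4*w = u² - 4*w)
V(a) = -3 + a + a² + a*(a² - 4*a) (V(a) = -3 + ((a² + (a² - 4*a)*a) + a) = -3 + ((a² + a*(a² - 4*a)) + a) = -3 + (a + a² + a*(a² - 4*a)) = -3 + a + a² + a*(a² - 4*a))
E*V(O) = 163*(-3 + 65 + 65³ - 3*65²) = 163*(-3 + 65 + 274625 - 3*4225) = 163*(-3 + 65 + 274625 - 12675) = 163*262012 = 42707956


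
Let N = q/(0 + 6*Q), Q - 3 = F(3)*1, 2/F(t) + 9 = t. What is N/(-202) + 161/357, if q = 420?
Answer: 13229/41208 ≈ 0.32103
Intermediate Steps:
F(t) = 2/(-9 + t)
Q = 8/3 (Q = 3 + (2/(-9 + 3))*1 = 3 + (2/(-6))*1 = 3 + (2*(-1/6))*1 = 3 - 1/3*1 = 3 - 1/3 = 8/3 ≈ 2.6667)
N = 105/4 (N = 420/(0 + 6*(8/3)) = 420/(0 + 16) = 420/16 = 420*(1/16) = 105/4 ≈ 26.250)
N/(-202) + 161/357 = (105/4)/(-202) + 161/357 = (105/4)*(-1/202) + 161*(1/357) = -105/808 + 23/51 = 13229/41208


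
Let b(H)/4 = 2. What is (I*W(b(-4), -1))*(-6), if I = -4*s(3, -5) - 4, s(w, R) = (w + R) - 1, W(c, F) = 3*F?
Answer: 144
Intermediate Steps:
b(H) = 8 (b(H) = 4*2 = 8)
s(w, R) = -1 + R + w (s(w, R) = (R + w) - 1 = -1 + R + w)
I = 8 (I = -4*(-1 - 5 + 3) - 4 = -4*(-3) - 4 = 12 - 4 = 8)
(I*W(b(-4), -1))*(-6) = (8*(3*(-1)))*(-6) = (8*(-3))*(-6) = -24*(-6) = 144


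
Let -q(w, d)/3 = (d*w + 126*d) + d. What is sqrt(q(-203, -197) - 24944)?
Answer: 2*I*sqrt(17465) ≈ 264.31*I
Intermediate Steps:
q(w, d) = -381*d - 3*d*w (q(w, d) = -3*((d*w + 126*d) + d) = -3*((126*d + d*w) + d) = -3*(127*d + d*w) = -381*d - 3*d*w)
sqrt(q(-203, -197) - 24944) = sqrt(-3*(-197)*(127 - 203) - 24944) = sqrt(-3*(-197)*(-76) - 24944) = sqrt(-44916 - 24944) = sqrt(-69860) = 2*I*sqrt(17465)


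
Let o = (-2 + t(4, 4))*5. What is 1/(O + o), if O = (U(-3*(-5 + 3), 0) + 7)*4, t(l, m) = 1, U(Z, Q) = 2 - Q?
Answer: 1/31 ≈ 0.032258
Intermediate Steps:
O = 36 (O = ((2 - 1*0) + 7)*4 = ((2 + 0) + 7)*4 = (2 + 7)*4 = 9*4 = 36)
o = -5 (o = (-2 + 1)*5 = -1*5 = -5)
1/(O + o) = 1/(36 - 5) = 1/31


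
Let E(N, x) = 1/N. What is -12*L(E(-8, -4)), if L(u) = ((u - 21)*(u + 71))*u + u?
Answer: -287277/128 ≈ -2244.4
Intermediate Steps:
L(u) = u + u*(-21 + u)*(71 + u) (L(u) = ((-21 + u)*(71 + u))*u + u = u*(-21 + u)*(71 + u) + u = u + u*(-21 + u)*(71 + u))
-12*L(E(-8, -4)) = -12*(-1490 + (1/(-8))² + 50/(-8))/(-8) = -(-3)*(-1490 + (-⅛)² + 50*(-⅛))/2 = -(-3)*(-1490 + 1/64 - 25/4)/2 = -(-3)*(-95759)/(2*64) = -12*95759/512 = -287277/128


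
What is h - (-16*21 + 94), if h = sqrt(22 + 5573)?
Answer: 242 + sqrt(5595) ≈ 316.80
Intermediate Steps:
h = sqrt(5595) ≈ 74.800
h - (-16*21 + 94) = sqrt(5595) - (-16*21 + 94) = sqrt(5595) - (-336 + 94) = sqrt(5595) - 1*(-242) = sqrt(5595) + 242 = 242 + sqrt(5595)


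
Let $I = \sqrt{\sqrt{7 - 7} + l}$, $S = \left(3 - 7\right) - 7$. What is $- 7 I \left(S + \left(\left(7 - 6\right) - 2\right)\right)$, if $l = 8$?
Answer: $168 \sqrt{2} \approx 237.59$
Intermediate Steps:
$S = -11$ ($S = -4 - 7 = -11$)
$I = 2 \sqrt{2}$ ($I = \sqrt{\sqrt{7 - 7} + 8} = \sqrt{\sqrt{0} + 8} = \sqrt{0 + 8} = \sqrt{8} = 2 \sqrt{2} \approx 2.8284$)
$- 7 I \left(S + \left(\left(7 - 6\right) - 2\right)\right) = - 7 \cdot 2 \sqrt{2} \left(-11 + \left(\left(7 - 6\right) - 2\right)\right) = - 14 \sqrt{2} \left(-11 + \left(1 - 2\right)\right) = - 14 \sqrt{2} \left(-11 - 1\right) = - 14 \sqrt{2} \left(-12\right) = 168 \sqrt{2}$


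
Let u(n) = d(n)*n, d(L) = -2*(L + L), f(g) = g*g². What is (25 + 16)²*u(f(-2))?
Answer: -430336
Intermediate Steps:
f(g) = g³
d(L) = -4*L
u(n) = -4*n² (u(n) = (-4*n)*n = -4*n²)
(25 + 16)²*u(f(-2)) = (25 + 16)²*(-4*((-2)³)²) = 41²*(-4*(-8)²) = 1681*(-4*64) = 1681*(-256) = -430336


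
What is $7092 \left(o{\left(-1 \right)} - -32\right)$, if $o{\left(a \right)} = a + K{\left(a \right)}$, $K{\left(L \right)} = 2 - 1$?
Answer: $226944$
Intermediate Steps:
$K{\left(L \right)} = 1$ ($K{\left(L \right)} = 2 - 1 = 1$)
$o{\left(a \right)} = 1 + a$ ($o{\left(a \right)} = a + 1 = 1 + a$)
$7092 \left(o{\left(-1 \right)} - -32\right) = 7092 \left(\left(1 - 1\right) - -32\right) = 7092 \left(0 + 32\right) = 7092 \cdot 32 = 226944$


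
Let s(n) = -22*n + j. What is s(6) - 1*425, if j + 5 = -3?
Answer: -565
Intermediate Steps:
j = -8 (j = -5 - 3 = -8)
s(n) = -8 - 22*n (s(n) = -22*n - 8 = -8 - 22*n)
s(6) - 1*425 = (-8 - 22*6) - 1*425 = (-8 - 132) - 425 = -140 - 425 = -565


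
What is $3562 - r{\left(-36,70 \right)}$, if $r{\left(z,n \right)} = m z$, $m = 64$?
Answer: $5866$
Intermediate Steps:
$r{\left(z,n \right)} = 64 z$
$3562 - r{\left(-36,70 \right)} = 3562 - 64 \left(-36\right) = 3562 - -2304 = 3562 + 2304 = 5866$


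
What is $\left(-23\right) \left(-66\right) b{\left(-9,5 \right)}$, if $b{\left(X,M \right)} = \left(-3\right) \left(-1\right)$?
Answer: $4554$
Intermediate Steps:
$b{\left(X,M \right)} = 3$
$\left(-23\right) \left(-66\right) b{\left(-9,5 \right)} = \left(-23\right) \left(-66\right) 3 = 1518 \cdot 3 = 4554$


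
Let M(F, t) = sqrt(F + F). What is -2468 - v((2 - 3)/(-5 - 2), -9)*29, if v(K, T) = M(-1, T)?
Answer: -2468 - 29*I*sqrt(2) ≈ -2468.0 - 41.012*I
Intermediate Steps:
M(F, t) = sqrt(2)*sqrt(F) (M(F, t) = sqrt(2*F) = sqrt(2)*sqrt(F))
v(K, T) = I*sqrt(2) (v(K, T) = sqrt(2)*sqrt(-1) = sqrt(2)*I = I*sqrt(2))
-2468 - v((2 - 3)/(-5 - 2), -9)*29 = -2468 - I*sqrt(2)*29 = -2468 - 29*I*sqrt(2)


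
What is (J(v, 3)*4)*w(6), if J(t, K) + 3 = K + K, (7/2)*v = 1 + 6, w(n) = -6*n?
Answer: -432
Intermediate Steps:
v = 2 (v = 2*(1 + 6)/7 = (2/7)*7 = 2)
J(t, K) = -3 + 2*K (J(t, K) = -3 + (K + K) = -3 + 2*K)
(J(v, 3)*4)*w(6) = ((-3 + 2*3)*4)*(-6*6) = ((-3 + 6)*4)*(-36) = (3*4)*(-36) = 12*(-36) = -432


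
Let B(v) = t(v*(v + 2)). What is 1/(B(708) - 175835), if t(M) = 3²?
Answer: -1/175826 ≈ -5.6874e-6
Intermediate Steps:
t(M) = 9
B(v) = 9
1/(B(708) - 175835) = 1/(9 - 175835) = 1/(-175826) = -1/175826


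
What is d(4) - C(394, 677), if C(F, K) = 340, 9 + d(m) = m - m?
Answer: -349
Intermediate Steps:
d(m) = -9 (d(m) = -9 + (m - m) = -9 + 0 = -9)
d(4) - C(394, 677) = -9 - 1*340 = -9 - 340 = -349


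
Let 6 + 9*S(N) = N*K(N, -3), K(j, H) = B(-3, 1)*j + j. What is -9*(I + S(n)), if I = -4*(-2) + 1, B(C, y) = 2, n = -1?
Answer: -78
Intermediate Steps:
I = 9 (I = 8 + 1 = 9)
K(j, H) = 3*j (K(j, H) = 2*j + j = 3*j)
S(N) = -2/3 + N**2/3 (S(N) = -2/3 + (N*(3*N))/9 = -2/3 + (3*N**2)/9 = -2/3 + N**2/3)
-9*(I + S(n)) = -9*(9 + (-2/3 + (1/3)*(-1)**2)) = -9*(9 + (-2/3 + (1/3)*1)) = -9*(9 + (-2/3 + 1/3)) = -9*(9 - 1/3) = -9*26/3 = -78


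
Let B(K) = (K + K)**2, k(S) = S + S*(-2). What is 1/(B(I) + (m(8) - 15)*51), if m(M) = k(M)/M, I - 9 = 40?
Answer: 1/8788 ≈ 0.00011379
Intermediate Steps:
I = 49 (I = 9 + 40 = 49)
k(S) = -S (k(S) = S - 2*S = -S)
m(M) = -1 (m(M) = (-M)/M = -1)
B(K) = 4*K**2 (B(K) = (2*K)**2 = 4*K**2)
1/(B(I) + (m(8) - 15)*51) = 1/(4*49**2 + (-1 - 15)*51) = 1/(4*2401 - 16*51) = 1/(9604 - 816) = 1/8788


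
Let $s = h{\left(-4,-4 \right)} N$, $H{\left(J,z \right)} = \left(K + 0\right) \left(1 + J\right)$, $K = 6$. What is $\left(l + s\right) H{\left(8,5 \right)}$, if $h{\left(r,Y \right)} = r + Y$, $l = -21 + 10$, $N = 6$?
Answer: $-3186$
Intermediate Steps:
$H{\left(J,z \right)} = 6 + 6 J$ ($H{\left(J,z \right)} = \left(6 + 0\right) \left(1 + J\right) = 6 \left(1 + J\right) = 6 + 6 J$)
$l = -11$
$h{\left(r,Y \right)} = Y + r$
$s = -48$ ($s = \left(-4 - 4\right) 6 = \left(-8\right) 6 = -48$)
$\left(l + s\right) H{\left(8,5 \right)} = \left(-11 - 48\right) \left(6 + 6 \cdot 8\right) = - 59 \left(6 + 48\right) = \left(-59\right) 54 = -3186$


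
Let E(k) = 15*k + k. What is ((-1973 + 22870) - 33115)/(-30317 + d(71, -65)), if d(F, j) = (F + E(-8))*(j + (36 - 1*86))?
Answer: 6109/11881 ≈ 0.51418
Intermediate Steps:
E(k) = 16*k
d(F, j) = (-128 + F)*(-50 + j) (d(F, j) = (F + 16*(-8))*(j + (36 - 1*86)) = (F - 128)*(j + (36 - 86)) = (-128 + F)*(j - 50) = (-128 + F)*(-50 + j))
((-1973 + 22870) - 33115)/(-30317 + d(71, -65)) = ((-1973 + 22870) - 33115)/(-30317 + (6400 - 128*(-65) - 50*71 + 71*(-65))) = (20897 - 33115)/(-30317 + (6400 + 8320 - 3550 - 4615)) = -12218/(-30317 + 6555) = -12218/(-23762) = -12218*(-1/23762) = 6109/11881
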